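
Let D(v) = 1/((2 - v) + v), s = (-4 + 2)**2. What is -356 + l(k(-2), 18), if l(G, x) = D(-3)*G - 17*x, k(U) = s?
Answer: -660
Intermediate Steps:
s = 4 (s = (-2)**2 = 4)
k(U) = 4
D(v) = 1/2
l(G, x) = G/2 - 17*x
-356 + l(k(-2), 18) = -356 + ((1/2)*4 - 17*18) = -356 + (2 - 306) = -356 - 304 = -660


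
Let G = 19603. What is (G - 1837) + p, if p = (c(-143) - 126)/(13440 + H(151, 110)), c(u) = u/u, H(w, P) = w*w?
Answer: 643857481/36241 ≈ 17766.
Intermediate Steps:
H(w, P) = w**2
c(u) = 1
p = -125/36241 (p = (1 - 126)/(13440 + 151**2) = -125/(13440 + 22801) = -125/36241 ≈ -0.0034491)
(G - 1837) + p = (19603 - 1837) - 125/36241 = 17766 - 125/36241 = 643857481/36241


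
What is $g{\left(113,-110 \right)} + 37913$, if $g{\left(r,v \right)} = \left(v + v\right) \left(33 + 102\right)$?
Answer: $8213$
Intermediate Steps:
$g{\left(r,v \right)} = 270 v$ ($g{\left(r,v \right)} = 2 v 135 = 270 v$)
$g{\left(113,-110 \right)} + 37913 = 270 \left(-110\right) + 37913 = -29700 + 37913 = 8213$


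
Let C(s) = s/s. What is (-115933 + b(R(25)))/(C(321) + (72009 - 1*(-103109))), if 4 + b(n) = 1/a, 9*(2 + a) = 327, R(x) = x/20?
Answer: -11941508/18037257 ≈ -0.66205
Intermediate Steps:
R(x) = x/20 (R(x) = x*(1/20) = x/20)
a = 103/3 (a = -2 + (1/9)*327 = -2 + 109/3 = 103/3 ≈ 34.333)
C(s) = 1
b(n) = -409/103 (b(n) = -4 + 1/(103/3) = -4 + 3/103 = -409/103)
(-115933 + b(R(25)))/(C(321) + (72009 - 1*(-103109))) = (-115933 - 409/103)/(1 + (72009 - 1*(-103109))) = -11941508/(103*(1 + (72009 + 103109))) = -11941508/(103*(1 + 175118)) = -11941508/103/175119 = -11941508/103*1/175119 = -11941508/18037257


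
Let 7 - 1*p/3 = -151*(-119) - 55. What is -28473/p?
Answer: 9491/17907 ≈ 0.53002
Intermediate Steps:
p = -53721 (p = 21 - 3*(-151*(-119) - 55) = 21 - 3*(17969 - 55) = 21 - 3*17914 = 21 - 53742 = -53721)
-28473/p = -28473/(-53721) = -28473*(-1/53721) = 9491/17907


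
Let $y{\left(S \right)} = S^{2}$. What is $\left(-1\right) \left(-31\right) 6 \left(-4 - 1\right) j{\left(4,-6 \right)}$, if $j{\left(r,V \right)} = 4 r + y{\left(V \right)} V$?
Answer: $186000$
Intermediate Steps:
$j{\left(r,V \right)} = V^{3} + 4 r$ ($j{\left(r,V \right)} = 4 r + V^{2} V = 4 r + V^{3} = V^{3} + 4 r$)
$\left(-1\right) \left(-31\right) 6 \left(-4 - 1\right) j{\left(4,-6 \right)} = \left(-1\right) \left(-31\right) 6 \left(-4 - 1\right) \left(\left(-6\right)^{3} + 4 \cdot 4\right) = 31 \cdot 6 \left(-5\right) \left(-216 + 16\right) = 31 \left(-30\right) \left(-200\right) = \left(-930\right) \left(-200\right) = 186000$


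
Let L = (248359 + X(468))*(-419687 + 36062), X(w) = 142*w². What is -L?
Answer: 12026554365375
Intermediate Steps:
L = -12026554365375 (L = (248359 + 142*468²)*(-419687 + 36062) = (248359 + 142*219024)*(-383625) = (248359 + 31101408)*(-383625) = 31349767*(-383625) = -12026554365375)
-L = -1*(-12026554365375) = 12026554365375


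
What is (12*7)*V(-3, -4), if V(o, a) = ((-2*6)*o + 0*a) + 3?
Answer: 3276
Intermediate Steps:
V(o, a) = 3 - 12*o (V(o, a) = (-12*o + 0) + 3 = -12*o + 3 = 3 - 12*o)
(12*7)*V(-3, -4) = (12*7)*(3 - 12*(-3)) = 84*(3 + 36) = 84*39 = 3276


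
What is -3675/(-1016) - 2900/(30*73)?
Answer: 510185/222504 ≈ 2.2929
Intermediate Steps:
-3675/(-1016) - 2900/(30*73) = -3675*(-1/1016) - 2900/2190 = 3675/1016 - 2900*1/2190 = 3675/1016 - 290/219 = 510185/222504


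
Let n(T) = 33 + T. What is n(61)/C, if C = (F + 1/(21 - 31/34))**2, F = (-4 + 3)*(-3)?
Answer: 43849966/4338889 ≈ 10.106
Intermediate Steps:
F = 3 (F = -1*(-3) = 3)
C = 4338889/466489 (C = (3 + 1/(21 - 31/34))**2 = (3 + 1/(683/34))**2 = (3 + 34/683)**2 = (2083/683)**2 = 4338889/466489 ≈ 9.3012)
n(61)/C = (33 + 61)/(4338889/466489) = 94*(466489/4338889) = 43849966/4338889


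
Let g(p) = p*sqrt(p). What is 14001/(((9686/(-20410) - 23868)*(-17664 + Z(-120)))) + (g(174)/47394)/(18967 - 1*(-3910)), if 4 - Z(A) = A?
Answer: 28576041/854470862764 + 29*sqrt(174)/180705423 ≈ 3.5560e-5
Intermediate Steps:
Z(A) = 4 - A
g(p) = p**(3/2)
14001/(((9686/(-20410) - 23868)*(-17664 + Z(-120)))) + (g(174)/47394)/(18967 - 1*(-3910)) = 14001/(((9686/(-20410) - 23868)*(-17664 + (4 - 1*(-120))))) + (174**(3/2)/47394)/(18967 - 1*(-3910)) = 14001/(((9686*(-1/20410) - 23868)*(-17664 + (4 + 120)))) + ((174*sqrt(174))*(1/47394))/(18967 + 3910) = 14001/(((-4843/10205 - 23868)*(-17664 + 124))) + (29*sqrt(174)/7899)/22877 = 14001/((-243577783/10205*(-17540))) + (29*sqrt(174)/7899)*(1/22877) = 14001/(854470862764/2041) + 29*sqrt(174)/180705423 = 14001*(2041/854470862764) + 29*sqrt(174)/180705423 = 28576041/854470862764 + 29*sqrt(174)/180705423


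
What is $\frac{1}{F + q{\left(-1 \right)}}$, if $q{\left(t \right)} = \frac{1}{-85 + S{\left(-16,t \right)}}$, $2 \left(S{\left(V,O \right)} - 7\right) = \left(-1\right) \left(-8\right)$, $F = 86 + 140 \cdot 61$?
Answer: $\frac{74}{638323} \approx 0.00011593$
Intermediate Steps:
$F = 8626$ ($F = 86 + 8540 = 8626$)
$S{\left(V,O \right)} = 11$ ($S{\left(V,O \right)} = 7 + \frac{\left(-1\right) \left(-8\right)}{2} = 7 + \frac{1}{2} \cdot 8 = 7 + 4 = 11$)
$q{\left(t \right)} = - \frac{1}{74}$ ($q{\left(t \right)} = \frac{1}{-85 + 11} = \frac{1}{-74} = - \frac{1}{74}$)
$\frac{1}{F + q{\left(-1 \right)}} = \frac{1}{8626 - \frac{1}{74}} = \frac{1}{\frac{638323}{74}} = \frac{74}{638323}$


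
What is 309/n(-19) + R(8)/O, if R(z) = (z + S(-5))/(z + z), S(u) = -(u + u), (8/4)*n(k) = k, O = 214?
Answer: -1057845/32528 ≈ -32.521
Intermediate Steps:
n(k) = k/2
S(u) = -2*u
R(z) = (10 + z)/(2*z) (R(z) = (z - 2*(-5))/(z + z) = (z + 10)/((2*z)) = (10 + z)*(1/(2*z)) = (10 + z)/(2*z))
309/n(-19) + R(8)/O = 309/(((1/2)*(-19))) + ((1/2)*(10 + 8)/8)/214 = 309/(-19/2) + ((1/2)*(1/8)*18)*(1/214) = 309*(-2/19) + (9/8)*(1/214) = -618/19 + 9/1712 = -1057845/32528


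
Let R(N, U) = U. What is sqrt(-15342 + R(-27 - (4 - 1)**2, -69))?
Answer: I*sqrt(15411) ≈ 124.14*I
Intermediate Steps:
sqrt(-15342 + R(-27 - (4 - 1)**2, -69)) = sqrt(-15342 - 69) = sqrt(-15411) = I*sqrt(15411)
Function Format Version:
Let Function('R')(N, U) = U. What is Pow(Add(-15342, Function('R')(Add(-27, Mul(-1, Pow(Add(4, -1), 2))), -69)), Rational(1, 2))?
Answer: Mul(I, Pow(15411, Rational(1, 2))) ≈ Mul(124.14, I)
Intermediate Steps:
Pow(Add(-15342, Function('R')(Add(-27, Mul(-1, Pow(Add(4, -1), 2))), -69)), Rational(1, 2)) = Pow(Add(-15342, -69), Rational(1, 2)) = Pow(-15411, Rational(1, 2)) = Mul(I, Pow(15411, Rational(1, 2)))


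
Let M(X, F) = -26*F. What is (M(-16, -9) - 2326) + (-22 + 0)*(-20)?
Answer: -1652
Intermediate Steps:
(M(-16, -9) - 2326) + (-22 + 0)*(-20) = (-26*(-9) - 2326) + (-22 + 0)*(-20) = (234 - 2326) - 22*(-20) = -2092 + 440 = -1652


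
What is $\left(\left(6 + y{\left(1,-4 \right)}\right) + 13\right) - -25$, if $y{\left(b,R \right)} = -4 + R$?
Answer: $36$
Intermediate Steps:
$\left(\left(6 + y{\left(1,-4 \right)}\right) + 13\right) - -25 = \left(\left(6 - 8\right) + 13\right) - -25 = \left(\left(6 - 8\right) + 13\right) + 25 = \left(-2 + 13\right) + 25 = 11 + 25 = 36$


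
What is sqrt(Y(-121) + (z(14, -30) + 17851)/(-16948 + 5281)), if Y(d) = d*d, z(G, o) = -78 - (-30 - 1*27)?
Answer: sqrt(1992708631239)/11667 ≈ 120.99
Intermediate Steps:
z(G, o) = -21 (z(G, o) = -78 - (-30 - 27) = -78 - 1*(-57) = -78 + 57 = -21)
Y(d) = d**2
sqrt(Y(-121) + (z(14, -30) + 17851)/(-16948 + 5281)) = sqrt((-121)**2 + (-21 + 17851)/(-16948 + 5281)) = sqrt(14641 + 17830/(-11667)) = sqrt(14641 + 17830*(-1/11667)) = sqrt(14641 - 17830/11667) = sqrt(170798717/11667) = sqrt(1992708631239)/11667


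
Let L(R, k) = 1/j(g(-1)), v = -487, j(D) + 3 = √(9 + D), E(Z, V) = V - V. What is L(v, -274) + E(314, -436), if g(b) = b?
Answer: -3 - 2*√2 ≈ -5.8284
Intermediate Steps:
E(Z, V) = 0
j(D) = -3 + √(9 + D)
L(R, k) = 1/(-3 + 2*√2) (L(R, k) = 1/(-3 + √(9 - 1)) = 1/(-3 + √8) = 1/(-3 + 2*√2))
L(v, -274) + E(314, -436) = (-3 - 2*√2) + 0 = -3 - 2*√2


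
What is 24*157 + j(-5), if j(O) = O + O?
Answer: 3758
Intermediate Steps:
j(O) = 2*O
24*157 + j(-5) = 24*157 + 2*(-5) = 3768 - 10 = 3758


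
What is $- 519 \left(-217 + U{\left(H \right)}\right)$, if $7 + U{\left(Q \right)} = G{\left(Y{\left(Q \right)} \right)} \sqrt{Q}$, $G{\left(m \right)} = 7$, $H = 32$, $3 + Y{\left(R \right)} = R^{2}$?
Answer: $116256 - 14532 \sqrt{2} \approx 95705.0$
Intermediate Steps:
$Y{\left(R \right)} = -3 + R^{2}$
$U{\left(Q \right)} = -7 + 7 \sqrt{Q}$
$- 519 \left(-217 + U{\left(H \right)}\right) = - 519 \left(-217 - \left(7 - 7 \sqrt{32}\right)\right) = - 519 \left(-217 - \left(7 - 7 \cdot 4 \sqrt{2}\right)\right) = - 519 \left(-217 - \left(7 - 28 \sqrt{2}\right)\right) = - 519 \left(-224 + 28 \sqrt{2}\right) = 116256 - 14532 \sqrt{2}$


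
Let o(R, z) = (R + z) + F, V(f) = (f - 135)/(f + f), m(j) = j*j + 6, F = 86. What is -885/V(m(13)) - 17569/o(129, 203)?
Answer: -6508913/836 ≈ -7785.8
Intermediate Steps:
m(j) = 6 + j² (m(j) = j² + 6 = 6 + j²)
V(f) = (-135 + f)/(2*f) (V(f) = (-135 + f)/((2*f)) = (-135 + f)*(1/(2*f)) = (-135 + f)/(2*f))
o(R, z) = 86 + R + z (o(R, z) = (R + z) + 86 = 86 + R + z)
-885/V(m(13)) - 17569/o(129, 203) = -885*2*(6 + 13²)/(-135 + (6 + 13²)) - 17569/(86 + 129 + 203) = -885*2*(6 + 169)/(-135 + (6 + 169)) - 17569/418 = -885*350/(-135 + 175) - 17569*1/418 = -885/((½)*(1/175)*40) - 17569/418 = -885/4/35 - 17569/418 = -885*35/4 - 17569/418 = -30975/4 - 17569/418 = -6508913/836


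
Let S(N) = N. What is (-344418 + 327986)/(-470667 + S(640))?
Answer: 16432/470027 ≈ 0.034960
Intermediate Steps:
(-344418 + 327986)/(-470667 + S(640)) = (-344418 + 327986)/(-470667 + 640) = -16432/(-470027) = -16432*(-1/470027) = 16432/470027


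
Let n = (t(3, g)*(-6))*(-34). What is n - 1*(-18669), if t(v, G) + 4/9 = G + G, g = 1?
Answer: 56959/3 ≈ 18986.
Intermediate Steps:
t(v, G) = -4/9 + 2*G (t(v, G) = -4/9 + (G + G) = -4/9 + 2*G)
n = 952/3 (n = ((-4/9 + 2*1)*(-6))*(-34) = ((-4/9 + 2)*(-6))*(-34) = ((14/9)*(-6))*(-34) = -28/3*(-34) = 952/3 ≈ 317.33)
n - 1*(-18669) = 952/3 - 1*(-18669) = 952/3 + 18669 = 56959/3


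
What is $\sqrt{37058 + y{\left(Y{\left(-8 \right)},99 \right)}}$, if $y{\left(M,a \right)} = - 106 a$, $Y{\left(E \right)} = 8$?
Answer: $2 \sqrt{6641} \approx 162.98$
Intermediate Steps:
$\sqrt{37058 + y{\left(Y{\left(-8 \right)},99 \right)}} = \sqrt{37058 - 10494} = \sqrt{26564} = 2 \sqrt{6641}$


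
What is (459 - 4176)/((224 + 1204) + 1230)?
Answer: -1239/886 ≈ -1.3984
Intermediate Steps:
(459 - 4176)/((224 + 1204) + 1230) = -3717/(1428 + 1230) = -3717/2658 = -3717*1/2658 = -1239/886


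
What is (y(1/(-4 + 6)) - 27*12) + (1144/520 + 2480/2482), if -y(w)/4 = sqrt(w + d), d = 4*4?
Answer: -1990569/6205 - 2*sqrt(66) ≈ -337.05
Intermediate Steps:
d = 16
y(w) = -4*sqrt(16 + w) (y(w) = -4*sqrt(w + 16) = -4*sqrt(16 + w))
(y(1/(-4 + 6)) - 27*12) + (1144/520 + 2480/2482) = (-4*sqrt(16 + 1/(-4 + 6)) - 27*12) + (1144/520 + 2480/2482) = (-4*sqrt(16 + 1/2) - 324) + (1144*(1/520) + 2480*(1/2482)) = (-4*sqrt(16 + 1/2) - 324) + (11/5 + 1240/1241) = (-2*sqrt(66) - 324) + 19851/6205 = (-324 - 2*sqrt(66)) + 19851/6205 = -1990569/6205 - 2*sqrt(66)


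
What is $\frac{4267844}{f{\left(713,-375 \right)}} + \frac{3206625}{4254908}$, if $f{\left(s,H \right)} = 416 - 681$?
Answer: $- \frac{18158433822727}{1127550620} \approx -16104.0$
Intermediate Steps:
$f{\left(s,H \right)} = -265$
$\frac{4267844}{f{\left(713,-375 \right)}} + \frac{3206625}{4254908} = \frac{4267844}{-265} + \frac{3206625}{4254908} = 4267844 \left(- \frac{1}{265}\right) + 3206625 \cdot \frac{1}{4254908} = - \frac{4267844}{265} + \frac{3206625}{4254908} = - \frac{18158433822727}{1127550620}$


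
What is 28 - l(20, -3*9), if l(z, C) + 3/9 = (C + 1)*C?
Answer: -2021/3 ≈ -673.67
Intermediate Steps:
l(z, C) = -⅓ + C*(1 + C) (l(z, C) = -⅓ + (C + 1)*C = -⅓ + (1 + C)*C = -⅓ + C*(1 + C))
28 - l(20, -3*9) = 28 - (-⅓ - 3*9 + (-3*9)²) = 28 - (-⅓ - 27 + (-27)²) = 28 - (-⅓ - 27 + 729) = 28 - 1*2105/3 = 28 - 2105/3 = -2021/3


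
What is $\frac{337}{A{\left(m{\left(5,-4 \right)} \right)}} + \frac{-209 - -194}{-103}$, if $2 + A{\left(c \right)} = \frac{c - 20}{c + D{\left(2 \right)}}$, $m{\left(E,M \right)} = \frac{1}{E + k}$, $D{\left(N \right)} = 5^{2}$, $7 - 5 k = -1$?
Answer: $- \frac{5755081}{47689} \approx -120.68$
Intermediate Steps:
$k = \frac{8}{5}$ ($k = \frac{7}{5} - - \frac{1}{5} = \frac{7}{5} + \frac{1}{5} = \frac{8}{5} \approx 1.6$)
$D{\left(N \right)} = 25$
$m{\left(E,M \right)} = \frac{1}{\frac{8}{5} + E}$ ($m{\left(E,M \right)} = \frac{1}{E + \frac{8}{5}} = \frac{1}{\frac{8}{5} + E}$)
$A{\left(c \right)} = -2 + \frac{-20 + c}{25 + c}$ ($A{\left(c \right)} = -2 + \frac{c - 20}{c + 25} = -2 + \frac{-20 + c}{25 + c}$)
$\frac{337}{A{\left(m{\left(5,-4 \right)} \right)}} + \frac{-209 - -194}{-103} = \frac{337}{\frac{1}{25 + \frac{5}{8 + 5 \cdot 5}} \left(-70 - \frac{5}{8 + 5 \cdot 5}\right)} + \frac{-209 - -194}{-103} = \frac{337}{\frac{1}{25 + \frac{5}{8 + 25}} \left(-70 - \frac{5}{8 + 25}\right)} + \left(-209 + 194\right) \left(- \frac{1}{103}\right) = \frac{337}{\frac{1}{25 + \frac{5}{33}} \left(-70 - \frac{5}{33}\right)} - - \frac{15}{103} = \frac{337}{\frac{1}{25 + 5 \cdot \frac{1}{33}} \left(-70 - 5 \cdot \frac{1}{33}\right)} + \frac{15}{103} = \frac{337}{\frac{1}{25 + \frac{5}{33}} \left(-70 - \frac{5}{33}\right)} + \frac{15}{103} = \frac{337}{\frac{1}{\frac{830}{33}} \left(-70 - \frac{5}{33}\right)} + \frac{15}{103} = \frac{337}{\frac{33}{830} \left(- \frac{2315}{33}\right)} + \frac{15}{103} = \frac{337}{- \frac{463}{166}} + \frac{15}{103} = 337 \left(- \frac{166}{463}\right) + \frac{15}{103} = - \frac{55942}{463} + \frac{15}{103} = - \frac{5755081}{47689}$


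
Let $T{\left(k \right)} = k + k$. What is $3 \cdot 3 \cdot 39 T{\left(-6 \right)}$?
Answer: $-4212$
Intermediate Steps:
$T{\left(k \right)} = 2 k$
$3 \cdot 3 \cdot 39 T{\left(-6 \right)} = 3 \cdot 3 \cdot 39 \cdot 2 \left(-6\right) = 9 \cdot 39 \left(-12\right) = 351 \left(-12\right) = -4212$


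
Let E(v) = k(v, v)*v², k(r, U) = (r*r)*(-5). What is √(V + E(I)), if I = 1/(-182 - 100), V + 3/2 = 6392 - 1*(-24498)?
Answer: √195340930432771/79524 ≈ 175.75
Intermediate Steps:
V = 61777/2 (V = -3/2 + (6392 - 1*(-24498)) = -3/2 + (6392 + 24498) = -3/2 + 30890 = 61777/2 ≈ 30889.)
k(r, U) = -5*r² (k(r, U) = r²*(-5) = -5*r²)
I = -1/282 (I = 1/(-282) = -1/282 ≈ -0.0035461)
E(v) = -5*v⁴ (E(v) = (-5*v²)*v² = -5*v⁴)
√(V + E(I)) = √(61777/2 - 5*(-1/282)⁴) = √(61777/2 - 5*1/6324066576) = √(61777/2 - 5/6324066576) = √(195340930432771/6324066576) = √195340930432771/79524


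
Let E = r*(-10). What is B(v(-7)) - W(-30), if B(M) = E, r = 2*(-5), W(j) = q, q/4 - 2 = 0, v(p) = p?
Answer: 92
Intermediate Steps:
q = 8 (q = 8 + 4*0 = 8 + 0 = 8)
W(j) = 8
r = -10
E = 100 (E = -10*(-10) = 100)
B(M) = 100
B(v(-7)) - W(-30) = 100 - 1*8 = 100 - 8 = 92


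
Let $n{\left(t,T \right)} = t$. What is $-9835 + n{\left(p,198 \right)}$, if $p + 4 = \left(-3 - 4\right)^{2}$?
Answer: $-9790$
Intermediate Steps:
$p = 45$ ($p = -4 + \left(-3 - 4\right)^{2} = -4 + \left(-7\right)^{2} = -4 + 49 = 45$)
$-9835 + n{\left(p,198 \right)} = -9835 + 45 = -9790$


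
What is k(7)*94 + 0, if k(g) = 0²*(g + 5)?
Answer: 0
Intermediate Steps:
k(g) = 0 (k(g) = 0*(5 + g) = 0)
k(7)*94 + 0 = 0*94 + 0 = 0 + 0 = 0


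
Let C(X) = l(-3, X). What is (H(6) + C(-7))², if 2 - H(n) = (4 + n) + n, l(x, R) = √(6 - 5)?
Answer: 169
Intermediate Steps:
l(x, R) = 1 (l(x, R) = √1 = 1)
C(X) = 1
H(n) = -2 - 2*n (H(n) = 2 - ((4 + n) + n) = 2 - (4 + 2*n) = 2 + (-4 - 2*n) = -2 - 2*n)
(H(6) + C(-7))² = ((-2 - 2*6) + 1)² = ((-2 - 12) + 1)² = (-14 + 1)² = (-13)² = 169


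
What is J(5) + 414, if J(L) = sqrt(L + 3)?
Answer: 414 + 2*sqrt(2) ≈ 416.83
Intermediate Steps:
J(L) = sqrt(3 + L)
J(5) + 414 = sqrt(3 + 5) + 414 = sqrt(8) + 414 = 2*sqrt(2) + 414 = 414 + 2*sqrt(2)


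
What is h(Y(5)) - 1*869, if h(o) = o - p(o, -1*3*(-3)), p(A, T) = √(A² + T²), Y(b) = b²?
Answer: -844 - √706 ≈ -870.57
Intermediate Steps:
h(o) = o - √(81 + o²) (h(o) = o - √(o² + (-1*3*(-3))²) = o - √(o² + (-3*(-3))²) = o - √(o² + 9²) = o - √(o² + 81) = o - √(81 + o²))
h(Y(5)) - 1*869 = (5² - √(81 + (5²)²)) - 1*869 = (25 - √(81 + 25²)) - 869 = (25 - √(81 + 625)) - 869 = (25 - √706) - 869 = -844 - √706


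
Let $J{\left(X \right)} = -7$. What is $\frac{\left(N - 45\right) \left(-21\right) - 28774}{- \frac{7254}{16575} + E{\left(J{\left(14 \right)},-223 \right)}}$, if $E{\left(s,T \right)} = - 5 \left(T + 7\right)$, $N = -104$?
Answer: $- \frac{10899125}{458814} \approx -23.755$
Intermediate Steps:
$E{\left(s,T \right)} = -35 - 5 T$ ($E{\left(s,T \right)} = - 5 \left(7 + T\right) = -35 - 5 T$)
$\frac{\left(N - 45\right) \left(-21\right) - 28774}{- \frac{7254}{16575} + E{\left(J{\left(14 \right)},-223 \right)}} = \frac{\left(-104 - 45\right) \left(-21\right) - 28774}{- \frac{7254}{16575} - -1080} = \frac{\left(-149\right) \left(-21\right) - 28774}{\left(-7254\right) \frac{1}{16575} + \left(-35 + 1115\right)} = \frac{3129 - 28774}{- \frac{186}{425} + 1080} = - \frac{25645}{\frac{458814}{425}} = \left(-25645\right) \frac{425}{458814} = - \frac{10899125}{458814}$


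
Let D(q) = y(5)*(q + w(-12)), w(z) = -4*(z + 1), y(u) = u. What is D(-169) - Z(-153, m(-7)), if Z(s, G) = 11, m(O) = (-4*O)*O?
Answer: -636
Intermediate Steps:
m(O) = -4*O²
w(z) = -4 - 4*z (w(z) = -4*(1 + z) = -4 - 4*z)
D(q) = 220 + 5*q (D(q) = 5*(q + (-4 - 4*(-12))) = 5*(q + (-4 + 48)) = 5*(q + 44) = 5*(44 + q) = 220 + 5*q)
D(-169) - Z(-153, m(-7)) = (220 + 5*(-169)) - 1*11 = (220 - 845) - 11 = -625 - 11 = -636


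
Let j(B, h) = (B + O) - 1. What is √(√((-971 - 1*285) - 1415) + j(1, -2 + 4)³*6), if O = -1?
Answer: √(-6 + I*√2671) ≈ 4.7973 + 5.3865*I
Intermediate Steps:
j(B, h) = -2 + B (j(B, h) = (B - 1) - 1 = (-1 + B) - 1 = -2 + B)
√(√((-971 - 1*285) - 1415) + j(1, -2 + 4)³*6) = √(√((-971 - 1*285) - 1415) + (-2 + 1)³*6) = √(√((-971 - 285) - 1415) + (-1)³*6) = √(√(-1256 - 1415) - 1*6) = √(√(-2671) - 6) = √(I*√2671 - 6) = √(-6 + I*√2671)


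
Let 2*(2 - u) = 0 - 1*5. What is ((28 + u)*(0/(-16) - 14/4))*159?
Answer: -72345/4 ≈ -18086.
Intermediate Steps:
u = 9/2 (u = 2 - (0 - 1*5)/2 = 2 - (0 - 5)/2 = 2 - ½*(-5) = 2 + 5/2 = 9/2 ≈ 4.5000)
((28 + u)*(0/(-16) - 14/4))*159 = ((28 + 9/2)*(0/(-16) - 14/4))*159 = (65*(0*(-1/16) - 14*¼)/2)*159 = (65*(0 - 7/2)/2)*159 = ((65/2)*(-7/2))*159 = -455/4*159 = -72345/4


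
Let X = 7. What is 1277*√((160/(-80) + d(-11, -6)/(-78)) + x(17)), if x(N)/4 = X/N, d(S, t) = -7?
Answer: 1277*I*√462774/1326 ≈ 655.14*I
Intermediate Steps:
x(N) = 28/N (x(N) = 4*(7/N) = 28/N)
1277*√((160/(-80) + d(-11, -6)/(-78)) + x(17)) = 1277*√((160/(-80) - 7/(-78)) + 28/17) = 1277*√((160*(-1/80) - 7*(-1/78)) + 28*(1/17)) = 1277*√((-2 + 7/78) + 28/17) = 1277*√(-149/78 + 28/17) = 1277*√(-349/1326) = 1277*(I*√462774/1326) = 1277*I*√462774/1326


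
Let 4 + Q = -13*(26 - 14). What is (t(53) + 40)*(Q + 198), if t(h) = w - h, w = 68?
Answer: 2090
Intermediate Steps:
t(h) = 68 - h
Q = -160 (Q = -4 - 13*(26 - 14) = -4 - 13*12 = -4 - 156 = -160)
(t(53) + 40)*(Q + 198) = ((68 - 1*53) + 40)*(-160 + 198) = ((68 - 53) + 40)*38 = (15 + 40)*38 = 55*38 = 2090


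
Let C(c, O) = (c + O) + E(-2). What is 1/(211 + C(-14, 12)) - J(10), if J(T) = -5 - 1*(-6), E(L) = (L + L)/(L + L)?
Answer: -209/210 ≈ -0.99524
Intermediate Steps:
E(L) = 1 (E(L) = (2*L)/((2*L)) = (2*L)*(1/(2*L)) = 1)
C(c, O) = 1 + O + c (C(c, O) = (c + O) + 1 = (O + c) + 1 = 1 + O + c)
J(T) = 1 (J(T) = -5 + 6 = 1)
1/(211 + C(-14, 12)) - J(10) = 1/(211 + (1 + 12 - 14)) - 1*1 = 1/(211 - 1) - 1 = 1/210 - 1 = -209/210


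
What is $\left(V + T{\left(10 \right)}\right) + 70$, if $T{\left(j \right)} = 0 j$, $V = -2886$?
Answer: $-2816$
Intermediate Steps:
$T{\left(j \right)} = 0$
$\left(V + T{\left(10 \right)}\right) + 70 = \left(-2886 + 0\right) + 70 = -2886 + 70 = -2816$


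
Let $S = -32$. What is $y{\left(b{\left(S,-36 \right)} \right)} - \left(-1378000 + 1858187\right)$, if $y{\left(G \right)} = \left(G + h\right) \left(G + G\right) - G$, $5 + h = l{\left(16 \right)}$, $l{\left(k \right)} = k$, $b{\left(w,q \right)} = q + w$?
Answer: $-472367$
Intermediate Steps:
$h = 11$ ($h = -5 + 16 = 11$)
$y{\left(G \right)} = - G + 2 G \left(11 + G\right)$ ($y{\left(G \right)} = \left(G + 11\right) \left(G + G\right) - G = \left(11 + G\right) 2 G - G = 2 G \left(11 + G\right) - G = - G + 2 G \left(11 + G\right)$)
$y{\left(b{\left(S,-36 \right)} \right)} - \left(-1378000 + 1858187\right) = \left(-36 - 32\right) \left(21 + 2 \left(-36 - 32\right)\right) - \left(-1378000 + 1858187\right) = - 68 \left(21 + 2 \left(-68\right)\right) - 480187 = - 68 \left(21 - 136\right) - 480187 = \left(-68\right) \left(-115\right) - 480187 = 7820 - 480187 = -472367$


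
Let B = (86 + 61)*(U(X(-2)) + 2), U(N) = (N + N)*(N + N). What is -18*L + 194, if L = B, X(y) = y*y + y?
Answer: -47434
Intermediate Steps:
X(y) = y + y**2 (X(y) = y**2 + y = y + y**2)
U(N) = 4*N**2 (U(N) = (2*N)*(2*N) = 4*N**2)
B = 2646 (B = (86 + 61)*(4*(-2*(1 - 2))**2 + 2) = 147*(4*(-2*(-1))**2 + 2) = 147*(4*2**2 + 2) = 147*(4*4 + 2) = 147*(16 + 2) = 147*18 = 2646)
L = 2646
-18*L + 194 = -18*2646 + 194 = -47628 + 194 = -47434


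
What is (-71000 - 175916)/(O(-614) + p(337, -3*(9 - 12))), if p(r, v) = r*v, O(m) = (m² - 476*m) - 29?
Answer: -61729/168066 ≈ -0.36729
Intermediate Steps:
O(m) = -29 + m² - 476*m
(-71000 - 175916)/(O(-614) + p(337, -3*(9 - 12))) = (-71000 - 175916)/((-29 + (-614)² - 476*(-614)) + 337*(-3*(9 - 12))) = -246916/((-29 + 376996 + 292264) + 337*(-3*(-3))) = -246916/(669231 + 337*9) = -246916/(669231 + 3033) = -246916/672264 = -246916*1/672264 = -61729/168066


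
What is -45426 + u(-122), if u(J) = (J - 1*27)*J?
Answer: -27248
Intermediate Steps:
u(J) = J*(-27 + J) (u(J) = (J - 27)*J = (-27 + J)*J = J*(-27 + J))
-45426 + u(-122) = -45426 - 122*(-27 - 122) = -45426 - 122*(-149) = -45426 + 18178 = -27248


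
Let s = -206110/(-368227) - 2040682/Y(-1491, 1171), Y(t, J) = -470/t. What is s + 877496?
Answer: -484261491621867/86533345 ≈ -5.5962e+6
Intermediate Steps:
s = -560194155725987/86533345 (s = -206110/(-368227) - 2040682/((-470/(-1491))) = -206110*(-1/368227) - 2040682/((-470*(-1/1491))) = 206110/368227 - 2040682/470/1491 = 206110/368227 - 2040682*1491/470 = 206110/368227 - 1521328431/235 = -560194155725987/86533345 ≈ -6.4737e+6)
s + 877496 = -560194155725987/86533345 + 877496 = -484261491621867/86533345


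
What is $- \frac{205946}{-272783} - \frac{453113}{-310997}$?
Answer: $\frac{187650111641}{84834694651} \approx 2.2119$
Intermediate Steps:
$- \frac{205946}{-272783} - \frac{453113}{-310997} = \left(-205946\right) \left(- \frac{1}{272783}\right) - - \frac{453113}{310997} = \frac{205946}{272783} + \frac{453113}{310997} = \frac{187650111641}{84834694651}$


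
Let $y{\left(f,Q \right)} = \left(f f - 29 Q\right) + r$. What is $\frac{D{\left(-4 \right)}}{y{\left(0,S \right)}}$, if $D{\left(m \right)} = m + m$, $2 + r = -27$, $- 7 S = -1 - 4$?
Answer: $\frac{14}{87} \approx 0.16092$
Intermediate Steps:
$S = \frac{5}{7}$ ($S = - \frac{-1 - 4}{7} = \left(- \frac{1}{7}\right) \left(-5\right) = \frac{5}{7} \approx 0.71429$)
$r = -29$ ($r = -2 - 27 = -29$)
$y{\left(f,Q \right)} = -29 + f^{2} - 29 Q$ ($y{\left(f,Q \right)} = \left(f f - 29 Q\right) - 29 = \left(f^{2} - 29 Q\right) - 29 = -29 + f^{2} - 29 Q$)
$D{\left(m \right)} = 2 m$
$\frac{D{\left(-4 \right)}}{y{\left(0,S \right)}} = \frac{2 \left(-4\right)}{-29 + 0^{2} - \frac{145}{7}} = - \frac{8}{-29 + 0 - \frac{145}{7}} = - \frac{8}{- \frac{348}{7}} = \left(-8\right) \left(- \frac{7}{348}\right) = \frac{14}{87}$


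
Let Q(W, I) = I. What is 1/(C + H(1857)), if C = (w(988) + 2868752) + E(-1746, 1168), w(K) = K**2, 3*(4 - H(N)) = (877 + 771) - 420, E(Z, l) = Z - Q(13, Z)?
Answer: 3/11533472 ≈ 2.6011e-7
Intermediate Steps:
E(Z, l) = 0 (E(Z, l) = Z - Z = 0)
H(N) = -1216/3 (H(N) = 4 - ((877 + 771) - 420)/3 = 4 - (1648 - 420)/3 = 4 - 1/3*1228 = 4 - 1228/3 = -1216/3)
C = 3844896 (C = (988**2 + 2868752) + 0 = (976144 + 2868752) + 0 = 3844896 + 0 = 3844896)
1/(C + H(1857)) = 1/(3844896 - 1216/3) = 1/(11533472/3) = 3/11533472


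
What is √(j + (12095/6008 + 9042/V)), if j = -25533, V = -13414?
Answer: I*√10364194090315968014/20147828 ≈ 159.79*I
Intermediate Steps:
√(j + (12095/6008 + 9042/V)) = √(-25533 + (12095/6008 + 9042/(-13414))) = √(-25533 + (12095*(1/6008) + 9042*(-1/13414))) = √(-25533 + (12095/6008 - 4521/6707)) = √(-25533 + 53958997/40295656) = √(-1028815025651/40295656) = I*√10364194090315968014/20147828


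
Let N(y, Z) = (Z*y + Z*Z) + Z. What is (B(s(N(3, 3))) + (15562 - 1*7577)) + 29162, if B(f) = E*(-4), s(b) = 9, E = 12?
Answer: 37099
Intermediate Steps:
N(y, Z) = Z + Z² + Z*y (N(y, Z) = (Z*y + Z²) + Z = (Z² + Z*y) + Z = Z + Z² + Z*y)
B(f) = -48 (B(f) = 12*(-4) = -48)
(B(s(N(3, 3))) + (15562 - 1*7577)) + 29162 = (-48 + (15562 - 1*7577)) + 29162 = (-48 + (15562 - 7577)) + 29162 = (-48 + 7985) + 29162 = 7937 + 29162 = 37099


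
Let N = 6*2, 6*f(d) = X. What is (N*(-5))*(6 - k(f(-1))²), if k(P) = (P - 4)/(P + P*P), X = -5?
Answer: 361512/5 ≈ 72302.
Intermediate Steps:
f(d) = -⅚ (f(d) = (⅙)*(-5) = -⅚)
N = 12
k(P) = (-4 + P)/(P + P²)
(N*(-5))*(6 - k(f(-1))²) = (12*(-5))*(6 - ((-4 - ⅚)/((-⅚)*(1 - ⅚)))²) = -60*(6 - (-6/5*(-29/6)/⅙)²) = -60*(6 - (-6/5*6*(-29/6))²) = -60*(6 - (174/5)²) = -60*(6 - 1*30276/25) = -60*(6 - 30276/25) = -60*(-30126/25) = 361512/5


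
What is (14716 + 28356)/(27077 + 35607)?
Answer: 10768/15671 ≈ 0.68713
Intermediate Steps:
(14716 + 28356)/(27077 + 35607) = 43072/62684 = 43072*(1/62684) = 10768/15671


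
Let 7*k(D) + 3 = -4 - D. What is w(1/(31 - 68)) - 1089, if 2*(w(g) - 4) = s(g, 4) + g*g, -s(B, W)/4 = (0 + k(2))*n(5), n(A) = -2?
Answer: -20893671/19166 ≈ -1090.1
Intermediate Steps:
k(D) = -1 - D/7 (k(D) = -3/7 + (-4 - D)/7 = -3/7 + (-4/7 - D/7) = -1 - D/7)
s(B, W) = -72/7 (s(B, W) = -4*(0 + (-1 - ⅐*2))*(-2) = -4*(0 + (-1 - 2/7))*(-2) = -4*(0 - 9/7)*(-2) = -(-36)*(-2)/7 = -4*18/7 = -72/7)
w(g) = -8/7 + g²/2 (w(g) = 4 + (-72/7 + g*g)/2 = 4 + (-72/7 + g²)/2 = 4 + (-36/7 + g²/2) = -8/7 + g²/2)
w(1/(31 - 68)) - 1089 = (-8/7 + (1/(31 - 68))²/2) - 1089 = (-8/7 + (1/(-37))²/2) - 1089 = (-8/7 + (-1/37)²/2) - 1089 = (-8/7 + (½)*(1/1369)) - 1089 = (-8/7 + 1/2738) - 1089 = -21897/19166 - 1089 = -20893671/19166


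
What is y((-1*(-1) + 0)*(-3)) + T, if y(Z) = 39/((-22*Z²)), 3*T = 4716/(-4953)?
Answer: -56047/108966 ≈ -0.51435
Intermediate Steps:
T = -524/1651 (T = (4716/(-4953))/3 = (4716*(-1/4953))/3 = (⅓)*(-1572/1651) = -524/1651 ≈ -0.31738)
y(Z) = -39/(22*Z²) (y(Z) = 39*(-1/(22*Z²)) = -39/(22*Z²))
y((-1*(-1) + 0)*(-3)) + T = -39*1/(9*(-1*(-1) + 0)²)/22 - 524/1651 = -39*1/(9*(1 + 0)²)/22 - 524/1651 = -39/(22*(1*(-3))²) - 524/1651 = -39/22/(-3)² - 524/1651 = -39/22*⅑ - 524/1651 = -13/66 - 524/1651 = -56047/108966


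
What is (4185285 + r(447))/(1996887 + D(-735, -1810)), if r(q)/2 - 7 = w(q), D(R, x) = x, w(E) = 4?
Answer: 597901/285011 ≈ 2.0978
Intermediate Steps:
r(q) = 22 (r(q) = 14 + 2*4 = 14 + 8 = 22)
(4185285 + r(447))/(1996887 + D(-735, -1810)) = (4185285 + 22)/(1996887 - 1810) = 4185307/1995077 = 4185307*(1/1995077) = 597901/285011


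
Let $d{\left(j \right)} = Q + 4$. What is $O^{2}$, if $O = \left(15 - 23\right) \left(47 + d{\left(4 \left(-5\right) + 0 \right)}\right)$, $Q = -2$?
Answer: $153664$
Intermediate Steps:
$d{\left(j \right)} = 2$ ($d{\left(j \right)} = -2 + 4 = 2$)
$O = -392$ ($O = \left(15 - 23\right) \left(47 + 2\right) = \left(-8\right) 49 = -392$)
$O^{2} = \left(-392\right)^{2} = 153664$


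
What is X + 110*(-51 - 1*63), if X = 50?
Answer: -12490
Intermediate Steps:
X + 110*(-51 - 1*63) = 50 + 110*(-51 - 1*63) = 50 + 110*(-51 - 63) = 50 + 110*(-114) = 50 - 12540 = -12490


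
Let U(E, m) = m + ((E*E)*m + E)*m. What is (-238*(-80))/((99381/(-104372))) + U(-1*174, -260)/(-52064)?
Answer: -76716790601825/1293543096 ≈ -59308.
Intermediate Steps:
U(E, m) = m + m*(E + m*E²) (U(E, m) = m + (E²*m + E)*m = m + (m*E² + E)*m = m + (E + m*E²)*m = m + m*(E + m*E²))
(-238*(-80))/((99381/(-104372))) + U(-1*174, -260)/(-52064) = (-238*(-80))/((99381/(-104372))) - 260*(1 - 1*174 - 260*(-1*174)²)/(-52064) = 19040/((99381*(-1/104372))) - 260*(1 - 174 - 260*(-174)²)*(-1/52064) = 19040/(-99381/104372) - 260*(1 - 174 - 260*30276)*(-1/52064) = 19040*(-104372/99381) - 260*(1 - 174 - 7871760)*(-1/52064) = -1987242880/99381 - 260*(-7871933)*(-1/52064) = -1987242880/99381 + 2046702580*(-1/52064) = -1987242880/99381 - 511675645/13016 = -76716790601825/1293543096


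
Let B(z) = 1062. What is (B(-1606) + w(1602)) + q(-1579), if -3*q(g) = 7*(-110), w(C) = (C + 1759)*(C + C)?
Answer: 32309888/3 ≈ 1.0770e+7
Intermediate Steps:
w(C) = 2*C*(1759 + C) (w(C) = (1759 + C)*(2*C) = 2*C*(1759 + C))
q(g) = 770/3 (q(g) = -7*(-110)/3 = -1/3*(-770) = 770/3)
(B(-1606) + w(1602)) + q(-1579) = (1062 + 2*1602*(1759 + 1602)) + 770/3 = (1062 + 2*1602*3361) + 770/3 = (1062 + 10768644) + 770/3 = 10769706 + 770/3 = 32309888/3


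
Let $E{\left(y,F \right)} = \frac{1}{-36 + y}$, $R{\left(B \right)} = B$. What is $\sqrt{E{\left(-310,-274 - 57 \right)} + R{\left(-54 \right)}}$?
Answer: $\frac{i \sqrt{6465010}}{346} \approx 7.3487 i$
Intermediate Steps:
$\sqrt{E{\left(-310,-274 - 57 \right)} + R{\left(-54 \right)}} = \sqrt{\frac{1}{-36 - 310} - 54} = \sqrt{\frac{1}{-346} - 54} = \sqrt{- \frac{1}{346} - 54} = \sqrt{- \frac{18685}{346}} = \frac{i \sqrt{6465010}}{346}$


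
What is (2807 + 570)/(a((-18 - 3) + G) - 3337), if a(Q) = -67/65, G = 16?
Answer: -219505/216972 ≈ -1.0117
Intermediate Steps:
a(Q) = -67/65 (a(Q) = -67*1/65 = -67/65)
(2807 + 570)/(a((-18 - 3) + G) - 3337) = (2807 + 570)/(-67/65 - 3337) = 3377/(-216972/65) = 3377*(-65/216972) = -219505/216972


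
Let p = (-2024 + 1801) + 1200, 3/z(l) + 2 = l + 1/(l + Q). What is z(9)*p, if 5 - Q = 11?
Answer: 8793/22 ≈ 399.68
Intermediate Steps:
Q = -6 (Q = 5 - 1*11 = 5 - 11 = -6)
z(l) = 3/(-2 + l + 1/(-6 + l)) (z(l) = 3/(-2 + (l + 1/(l - 6))) = 3/(-2 + (l + 1/(-6 + l))) = 3/(-2 + l + 1/(-6 + l)))
p = 977 (p = -223 + 1200 = 977)
z(9)*p = (3*(-6 + 9)/(13 + 9**2 - 8*9))*977 = (3*3/(13 + 81 - 72))*977 = (3*3/22)*977 = (3*(1/22)*3)*977 = (9/22)*977 = 8793/22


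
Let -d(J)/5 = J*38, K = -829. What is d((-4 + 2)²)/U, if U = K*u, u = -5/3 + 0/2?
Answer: -456/829 ≈ -0.55006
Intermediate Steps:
u = -5/3 (u = -5*⅓ + 0*(½) = -5/3 + 0 = -5/3 ≈ -1.6667)
d(J) = -190*J (d(J) = -5*J*38 = -190*J)
U = 4145/3 (U = -829*(-5/3) = 4145/3 ≈ 1381.7)
d((-4 + 2)²)/U = (-190*(-4 + 2)²)/(4145/3) = -190*(-2)²*(3/4145) = -190*4*(3/4145) = -760*3/4145 = -456/829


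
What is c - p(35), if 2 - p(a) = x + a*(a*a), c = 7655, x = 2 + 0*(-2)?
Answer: 50530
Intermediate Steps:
x = 2 (x = 2 + 0 = 2)
p(a) = -a³ (p(a) = 2 - (2 + a*(a*a)) = 2 - (2 + a*a²) = 2 - (2 + a³) = 2 + (-2 - a³) = -a³)
c - p(35) = 7655 - (-1)*35³ = 7655 - (-1)*42875 = 7655 - 1*(-42875) = 7655 + 42875 = 50530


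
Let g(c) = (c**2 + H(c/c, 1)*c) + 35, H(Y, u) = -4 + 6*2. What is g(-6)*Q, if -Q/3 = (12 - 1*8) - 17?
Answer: 897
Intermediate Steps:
Q = 39 (Q = -3*((12 - 1*8) - 17) = -3*((12 - 8) - 17) = -3*(4 - 17) = -3*(-13) = 39)
H(Y, u) = 8 (H(Y, u) = -4 + 12 = 8)
g(c) = 35 + c**2 + 8*c (g(c) = (c**2 + 8*c) + 35 = 35 + c**2 + 8*c)
g(-6)*Q = (35 + (-6)**2 + 8*(-6))*39 = (35 + 36 - 48)*39 = 23*39 = 897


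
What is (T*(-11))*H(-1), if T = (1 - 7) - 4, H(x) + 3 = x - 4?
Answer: -880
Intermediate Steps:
H(x) = -7 + x (H(x) = -3 + (x - 4) = -3 + (-4 + x) = -7 + x)
T = -10 (T = -6 - 4 = -10)
(T*(-11))*H(-1) = (-10*(-11))*(-7 - 1) = 110*(-8) = -880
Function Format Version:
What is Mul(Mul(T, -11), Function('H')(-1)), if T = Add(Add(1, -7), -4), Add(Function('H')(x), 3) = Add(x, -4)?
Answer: -880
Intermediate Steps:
Function('H')(x) = Add(-7, x) (Function('H')(x) = Add(-3, Add(x, -4)) = Add(-3, Add(-4, x)) = Add(-7, x))
T = -10 (T = Add(-6, -4) = -10)
Mul(Mul(T, -11), Function('H')(-1)) = Mul(Mul(-10, -11), Add(-7, -1)) = Mul(110, -8) = -880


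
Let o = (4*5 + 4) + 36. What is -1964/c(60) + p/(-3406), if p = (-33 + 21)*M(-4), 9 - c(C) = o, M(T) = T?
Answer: 3343468/86853 ≈ 38.496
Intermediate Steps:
o = 60 (o = (20 + 4) + 36 = 24 + 36 = 60)
c(C) = -51 (c(C) = 9 - 1*60 = 9 - 60 = -51)
p = 48 (p = (-33 + 21)*(-4) = -12*(-4) = 48)
-1964/c(60) + p/(-3406) = -1964/(-51) + 48/(-3406) = -1964*(-1/51) + 48*(-1/3406) = 1964/51 - 24/1703 = 3343468/86853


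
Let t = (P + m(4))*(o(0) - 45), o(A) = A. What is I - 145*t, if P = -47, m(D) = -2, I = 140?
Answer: -319585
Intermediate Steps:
t = 2205 (t = (-47 - 2)*(0 - 45) = -49*(-45) = 2205)
I - 145*t = 140 - 145*2205 = 140 - 319725 = -319585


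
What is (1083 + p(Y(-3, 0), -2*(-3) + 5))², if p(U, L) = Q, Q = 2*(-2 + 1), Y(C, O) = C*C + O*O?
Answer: 1168561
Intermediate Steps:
Y(C, O) = C² + O²
Q = -2 (Q = 2*(-1) = -2)
p(U, L) = -2
(1083 + p(Y(-3, 0), -2*(-3) + 5))² = (1083 - 2)² = 1081² = 1168561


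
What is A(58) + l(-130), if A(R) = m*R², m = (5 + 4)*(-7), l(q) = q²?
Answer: -195032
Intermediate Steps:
m = -63 (m = 9*(-7) = -63)
A(R) = -63*R²
A(58) + l(-130) = -63*58² + (-130)² = -63*3364 + 16900 = -211932 + 16900 = -195032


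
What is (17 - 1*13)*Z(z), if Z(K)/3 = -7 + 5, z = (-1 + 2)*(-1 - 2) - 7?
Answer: -24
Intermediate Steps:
z = -10 (z = 1*(-3) - 7 = -3 - 7 = -10)
Z(K) = -6 (Z(K) = 3*(-7 + 5) = 3*(-2) = -6)
(17 - 1*13)*Z(z) = (17 - 1*13)*(-6) = (17 - 13)*(-6) = 4*(-6) = -24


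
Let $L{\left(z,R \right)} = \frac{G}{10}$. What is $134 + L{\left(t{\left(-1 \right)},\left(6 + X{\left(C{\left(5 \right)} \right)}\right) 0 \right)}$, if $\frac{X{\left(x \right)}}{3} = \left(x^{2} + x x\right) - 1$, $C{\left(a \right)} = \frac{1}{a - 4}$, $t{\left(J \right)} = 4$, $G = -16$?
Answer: $\frac{662}{5} \approx 132.4$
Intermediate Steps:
$C{\left(a \right)} = \frac{1}{-4 + a}$
$X{\left(x \right)} = -3 + 6 x^{2}$ ($X{\left(x \right)} = 3 \left(\left(x^{2} + x x\right) - 1\right) = 3 \left(\left(x^{2} + x^{2}\right) - 1\right) = 3 \left(2 x^{2} - 1\right) = 3 \left(-1 + 2 x^{2}\right) = -3 + 6 x^{2}$)
$L{\left(z,R \right)} = - \frac{8}{5}$ ($L{\left(z,R \right)} = - \frac{16}{10} = \left(-16\right) \frac{1}{10} = - \frac{8}{5}$)
$134 + L{\left(t{\left(-1 \right)},\left(6 + X{\left(C{\left(5 \right)} \right)}\right) 0 \right)} = 134 - \frac{8}{5} = \frac{662}{5}$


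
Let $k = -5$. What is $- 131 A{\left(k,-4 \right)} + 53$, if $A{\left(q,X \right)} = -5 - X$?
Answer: $184$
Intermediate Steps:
$- 131 A{\left(k,-4 \right)} + 53 = - 131 \left(-5 - -4\right) + 53 = - 131 \left(-5 + 4\right) + 53 = \left(-131\right) \left(-1\right) + 53 = 131 + 53 = 184$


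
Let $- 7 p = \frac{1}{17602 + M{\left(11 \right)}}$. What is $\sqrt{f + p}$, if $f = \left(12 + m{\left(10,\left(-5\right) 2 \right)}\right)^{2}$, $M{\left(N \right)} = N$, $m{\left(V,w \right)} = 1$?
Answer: $\frac{\sqrt{285434802422}}{41097} \approx 13.0$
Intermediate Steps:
$p = - \frac{1}{123291}$ ($p = - \frac{1}{7 \left(17602 + 11\right)} = - \frac{1}{7 \cdot 17613} = \left(- \frac{1}{7}\right) \frac{1}{17613} = - \frac{1}{123291} \approx -8.1109 \cdot 10^{-6}$)
$f = 169$ ($f = \left(12 + 1\right)^{2} = 13^{2} = 169$)
$\sqrt{f + p} = \sqrt{169 - \frac{1}{123291}} = \sqrt{\frac{20836178}{123291}} = \frac{\sqrt{285434802422}}{41097}$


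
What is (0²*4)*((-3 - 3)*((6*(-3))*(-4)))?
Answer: 0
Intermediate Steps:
(0²*4)*((-3 - 3)*((6*(-3))*(-4))) = (0*4)*(-(-108)*(-4)) = 0*(-6*72) = 0*(-432) = 0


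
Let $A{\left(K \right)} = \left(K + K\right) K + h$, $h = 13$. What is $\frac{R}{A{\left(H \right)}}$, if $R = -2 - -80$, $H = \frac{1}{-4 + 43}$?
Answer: $\frac{118638}{19775} \approx 5.9994$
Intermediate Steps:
$H = \frac{1}{39} \approx 0.025641$
$A{\left(K \right)} = 13 + 2 K^{2}$ ($A{\left(K \right)} = \left(K + K\right) K + 13 = 2 K K + 13 = 2 K^{2} + 13 = 13 + 2 K^{2}$)
$R = 78$ ($R = -2 + 80 = 78$)
$\frac{R}{A{\left(H \right)}} = \frac{78}{13 + \frac{2}{1521}} = \frac{78}{\frac{19775}{1521}} = 78 \cdot \frac{1521}{19775} = \frac{118638}{19775}$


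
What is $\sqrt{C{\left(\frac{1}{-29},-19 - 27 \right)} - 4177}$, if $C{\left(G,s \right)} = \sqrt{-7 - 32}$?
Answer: $\sqrt{-4177 + i \sqrt{39}} \approx 0.0483 + 64.63 i$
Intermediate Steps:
$C{\left(G,s \right)} = i \sqrt{39}$ ($C{\left(G,s \right)} = \sqrt{-39} = i \sqrt{39}$)
$\sqrt{C{\left(\frac{1}{-29},-19 - 27 \right)} - 4177} = \sqrt{i \sqrt{39} - 4177} = \sqrt{-4177 + i \sqrt{39}}$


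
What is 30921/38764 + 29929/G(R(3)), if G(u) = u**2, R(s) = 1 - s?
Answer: 6592565/881 ≈ 7483.0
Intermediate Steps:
30921/38764 + 29929/G(R(3)) = 30921/38764 + 29929/((1 - 1*3)**2) = 30921*(1/38764) + 29929/((1 - 3)**2) = 2811/3524 + 29929/((-2)**2) = 2811/3524 + 29929/4 = 6592565/881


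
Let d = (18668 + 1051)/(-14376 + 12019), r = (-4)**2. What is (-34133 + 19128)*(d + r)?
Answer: -269984965/2357 ≈ -1.1455e+5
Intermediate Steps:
r = 16
d = -19719/2357 (d = 19719/(-2357) = 19719*(-1/2357) = -19719/2357 ≈ -8.3661)
(-34133 + 19128)*(d + r) = (-34133 + 19128)*(-19719/2357 + 16) = -15005*17993/2357 = -269984965/2357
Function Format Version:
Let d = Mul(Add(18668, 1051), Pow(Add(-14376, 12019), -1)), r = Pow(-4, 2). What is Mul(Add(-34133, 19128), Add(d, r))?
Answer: Rational(-269984965, 2357) ≈ -1.1455e+5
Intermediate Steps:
r = 16
d = Rational(-19719, 2357) (d = Mul(19719, Pow(-2357, -1)) = Mul(19719, Rational(-1, 2357)) = Rational(-19719, 2357) ≈ -8.3661)
Mul(Add(-34133, 19128), Add(d, r)) = Mul(Add(-34133, 19128), Add(Rational(-19719, 2357), 16)) = Mul(-15005, Rational(17993, 2357)) = Rational(-269984965, 2357)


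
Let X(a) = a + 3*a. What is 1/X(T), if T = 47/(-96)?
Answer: -24/47 ≈ -0.51064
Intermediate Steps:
T = -47/96 (T = 47*(-1/96) = -47/96 ≈ -0.48958)
X(a) = 4*a
1/X(T) = 1/(4*(-47/96)) = 1/(-47/24) = -24/47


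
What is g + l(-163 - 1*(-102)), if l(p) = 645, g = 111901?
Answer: 112546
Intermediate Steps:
g + l(-163 - 1*(-102)) = 111901 + 645 = 112546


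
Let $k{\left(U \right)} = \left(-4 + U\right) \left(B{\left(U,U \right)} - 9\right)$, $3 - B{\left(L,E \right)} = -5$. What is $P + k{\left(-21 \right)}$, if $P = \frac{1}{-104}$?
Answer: $\frac{2599}{104} \approx 24.99$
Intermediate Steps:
$B{\left(L,E \right)} = 8$ ($B{\left(L,E \right)} = 3 - -5 = 3 + 5 = 8$)
$P = - \frac{1}{104} \approx -0.0096154$
$k{\left(U \right)} = 4 - U$ ($k{\left(U \right)} = \left(-4 + U\right) \left(8 - 9\right) = \left(-4 + U\right) \left(-1\right) = 4 - U$)
$P + k{\left(-21 \right)} = - \frac{1}{104} + \left(4 - -21\right) = - \frac{1}{104} + \left(4 + 21\right) = - \frac{1}{104} + 25 = \frac{2599}{104}$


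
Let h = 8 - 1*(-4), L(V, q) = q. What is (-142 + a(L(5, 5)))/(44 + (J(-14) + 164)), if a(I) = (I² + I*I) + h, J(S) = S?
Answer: -40/97 ≈ -0.41237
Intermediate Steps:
h = 12 (h = 8 + 4 = 12)
a(I) = 12 + 2*I² (a(I) = (I² + I*I) + 12 = (I² + I²) + 12 = 2*I² + 12 = 12 + 2*I²)
(-142 + a(L(5, 5)))/(44 + (J(-14) + 164)) = (-142 + (12 + 2*5²))/(44 + (-14 + 164)) = (-142 + (12 + 2*25))/(44 + 150) = (-142 + (12 + 50))/194 = (-142 + 62)*(1/194) = -80*1/194 = -40/97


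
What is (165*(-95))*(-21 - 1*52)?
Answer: 1144275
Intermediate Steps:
(165*(-95))*(-21 - 1*52) = -15675*(-21 - 52) = -15675*(-73) = 1144275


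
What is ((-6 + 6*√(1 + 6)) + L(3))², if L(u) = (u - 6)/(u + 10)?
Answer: 49149/169 - 972*√7/13 ≈ 93.002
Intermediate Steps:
L(u) = (-6 + u)/(10 + u)
((-6 + 6*√(1 + 6)) + L(3))² = ((-6 + 6*√(1 + 6)) + (-6 + 3)/(10 + 3))² = ((-6 + 6*√7) - 3/13)² = (-81/13 + 6*√7)²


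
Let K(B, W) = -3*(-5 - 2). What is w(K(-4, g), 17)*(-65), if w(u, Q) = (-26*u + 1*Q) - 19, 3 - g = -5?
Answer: 35620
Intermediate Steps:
g = 8 (g = 3 - 1*(-5) = 3 + 5 = 8)
K(B, W) = 21 (K(B, W) = -3*(-7) = 21)
w(u, Q) = -19 + Q - 26*u (w(u, Q) = (-26*u + Q) - 19 = (Q - 26*u) - 19 = -19 + Q - 26*u)
w(K(-4, g), 17)*(-65) = (-19 + 17 - 26*21)*(-65) = (-19 + 17 - 546)*(-65) = -548*(-65) = 35620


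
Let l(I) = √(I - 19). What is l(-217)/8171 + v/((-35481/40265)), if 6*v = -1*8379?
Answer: 37486715/23654 + 2*I*√59/8171 ≈ 1584.8 + 0.0018801*I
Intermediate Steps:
v = -2793/2 (v = (-1*8379)/6 = (⅙)*(-8379) = -2793/2 ≈ -1396.5)
l(I) = √(-19 + I)
l(-217)/8171 + v/((-35481/40265)) = √(-19 - 217)/8171 - 2793/(2*((-35481/40265))) = √(-236)*(1/8171) - 2793/(2*((-35481*1/40265))) = (2*I*√59)*(1/8171) - 2793/(2*(-35481/40265)) = 2*I*√59/8171 - 2793/2*(-40265/35481) = 2*I*√59/8171 + 37486715/23654 = 37486715/23654 + 2*I*√59/8171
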